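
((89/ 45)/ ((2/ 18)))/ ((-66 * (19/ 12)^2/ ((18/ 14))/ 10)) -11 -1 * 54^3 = -4377371023/ 27797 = -157476.38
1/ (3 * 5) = 0.07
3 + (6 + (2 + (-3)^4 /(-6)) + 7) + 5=19 /2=9.50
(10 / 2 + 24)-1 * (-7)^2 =-20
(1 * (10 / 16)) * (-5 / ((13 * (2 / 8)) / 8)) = -7.69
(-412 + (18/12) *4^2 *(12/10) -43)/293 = -2131/1465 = -1.45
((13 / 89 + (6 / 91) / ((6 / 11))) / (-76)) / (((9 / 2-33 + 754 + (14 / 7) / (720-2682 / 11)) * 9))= -314571 / 584777191271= -0.00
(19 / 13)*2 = 38 / 13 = 2.92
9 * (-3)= -27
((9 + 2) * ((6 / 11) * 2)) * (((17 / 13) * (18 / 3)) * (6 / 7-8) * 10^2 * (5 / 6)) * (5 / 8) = -3187500 / 91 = -35027.47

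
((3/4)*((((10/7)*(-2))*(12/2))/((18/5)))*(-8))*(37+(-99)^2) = 1967600/7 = 281085.71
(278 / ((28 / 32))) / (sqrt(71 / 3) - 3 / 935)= 4678740 / 108622409 + 486069100 * sqrt(213) / 108622409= 65.35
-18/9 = -2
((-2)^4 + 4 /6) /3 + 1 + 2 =77 /9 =8.56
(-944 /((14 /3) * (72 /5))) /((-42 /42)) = 295 /21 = 14.05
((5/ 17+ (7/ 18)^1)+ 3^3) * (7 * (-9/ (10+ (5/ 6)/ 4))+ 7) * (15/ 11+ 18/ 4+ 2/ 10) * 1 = 163854553/ 1178100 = 139.08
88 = 88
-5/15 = -1/3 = -0.33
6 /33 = 2 /11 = 0.18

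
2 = 2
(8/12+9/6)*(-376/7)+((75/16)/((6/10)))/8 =-310207/2688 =-115.40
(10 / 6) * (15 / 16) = 25 / 16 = 1.56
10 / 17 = 0.59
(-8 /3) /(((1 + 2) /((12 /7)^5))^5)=-10468720619376572066955264 /1341068619663964900807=-7806.25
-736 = -736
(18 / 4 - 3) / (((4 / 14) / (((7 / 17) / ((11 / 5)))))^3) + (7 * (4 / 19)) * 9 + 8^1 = 43107657317 / 1987917712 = 21.68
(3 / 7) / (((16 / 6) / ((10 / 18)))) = 5 / 56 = 0.09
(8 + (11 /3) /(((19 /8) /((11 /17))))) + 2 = 10658 /969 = 11.00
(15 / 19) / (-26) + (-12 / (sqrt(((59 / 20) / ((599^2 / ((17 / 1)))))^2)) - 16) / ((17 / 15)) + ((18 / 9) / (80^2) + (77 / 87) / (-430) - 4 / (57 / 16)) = -3820131680100650503 / 50417870006400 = -75769.40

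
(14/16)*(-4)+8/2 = 1/2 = 0.50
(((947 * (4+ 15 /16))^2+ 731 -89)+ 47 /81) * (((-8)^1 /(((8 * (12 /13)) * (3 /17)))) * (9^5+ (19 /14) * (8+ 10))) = -7928826049889.33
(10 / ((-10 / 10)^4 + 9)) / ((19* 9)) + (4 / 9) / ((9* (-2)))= -0.02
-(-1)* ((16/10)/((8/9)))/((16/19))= 171/80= 2.14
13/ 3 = 4.33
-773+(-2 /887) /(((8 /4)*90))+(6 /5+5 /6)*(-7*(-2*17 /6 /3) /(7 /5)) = -753.80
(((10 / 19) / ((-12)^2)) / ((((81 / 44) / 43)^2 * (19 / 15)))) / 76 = 5593225 / 270011394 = 0.02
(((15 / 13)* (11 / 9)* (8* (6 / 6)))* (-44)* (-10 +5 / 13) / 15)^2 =234256000000 / 2313441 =101258.69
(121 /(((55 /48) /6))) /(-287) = -3168 /1435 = -2.21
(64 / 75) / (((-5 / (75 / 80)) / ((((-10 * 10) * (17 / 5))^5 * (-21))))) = -15266302464000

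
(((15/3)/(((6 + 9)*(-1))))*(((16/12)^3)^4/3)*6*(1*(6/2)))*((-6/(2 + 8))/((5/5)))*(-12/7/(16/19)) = -159383552/2066715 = -77.12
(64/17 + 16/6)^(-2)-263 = -28291991/107584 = -262.98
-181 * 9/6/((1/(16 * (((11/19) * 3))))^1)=-143352/19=-7544.84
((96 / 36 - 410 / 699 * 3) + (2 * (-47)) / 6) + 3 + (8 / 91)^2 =-22675028 / 1929473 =-11.75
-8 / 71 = -0.11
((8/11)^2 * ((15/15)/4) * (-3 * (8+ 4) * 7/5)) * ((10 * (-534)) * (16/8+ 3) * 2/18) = 2392320/121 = 19771.24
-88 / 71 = -1.24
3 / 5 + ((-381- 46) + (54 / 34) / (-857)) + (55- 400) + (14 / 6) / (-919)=-154923971291 / 200833665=-771.40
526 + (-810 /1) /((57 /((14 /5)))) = 9238 /19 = 486.21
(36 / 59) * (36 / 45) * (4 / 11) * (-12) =-2.13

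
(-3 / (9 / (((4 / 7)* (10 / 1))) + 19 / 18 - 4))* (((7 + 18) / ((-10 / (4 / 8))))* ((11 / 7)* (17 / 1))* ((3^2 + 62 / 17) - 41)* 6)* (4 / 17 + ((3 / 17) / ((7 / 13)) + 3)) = 18209188800 / 410669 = 44340.31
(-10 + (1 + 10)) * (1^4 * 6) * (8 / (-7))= -48 / 7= -6.86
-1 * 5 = -5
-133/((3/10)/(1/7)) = -63.33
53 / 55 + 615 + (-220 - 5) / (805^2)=878151143 / 1425655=615.96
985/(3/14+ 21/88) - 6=605086/279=2168.77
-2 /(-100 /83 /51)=4233 /50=84.66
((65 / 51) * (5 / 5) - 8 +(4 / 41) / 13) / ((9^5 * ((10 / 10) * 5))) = -36523 / 1605128967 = -0.00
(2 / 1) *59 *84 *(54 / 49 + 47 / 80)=1172271 / 70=16746.73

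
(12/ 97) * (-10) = -120/ 97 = -1.24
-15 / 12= -5 / 4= -1.25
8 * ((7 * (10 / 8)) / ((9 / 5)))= 350 / 9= 38.89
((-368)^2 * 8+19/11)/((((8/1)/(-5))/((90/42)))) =-893799825/616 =-1450973.74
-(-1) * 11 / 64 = 11 / 64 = 0.17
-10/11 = -0.91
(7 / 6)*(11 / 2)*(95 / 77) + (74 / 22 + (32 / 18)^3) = 542051 / 32076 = 16.90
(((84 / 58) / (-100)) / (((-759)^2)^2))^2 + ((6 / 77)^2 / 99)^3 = 0.00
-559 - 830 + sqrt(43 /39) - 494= -1883 + sqrt(1677) /39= -1881.95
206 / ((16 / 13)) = 1339 / 8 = 167.38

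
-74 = -74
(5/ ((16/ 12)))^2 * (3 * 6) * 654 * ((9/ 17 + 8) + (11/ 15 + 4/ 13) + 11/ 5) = 1722493755/ 884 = 1948522.35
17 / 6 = 2.83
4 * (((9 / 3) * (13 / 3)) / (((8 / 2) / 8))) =104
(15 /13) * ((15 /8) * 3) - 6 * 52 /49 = 627 /5096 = 0.12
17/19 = 0.89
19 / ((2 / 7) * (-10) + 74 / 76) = -5054 / 501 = -10.09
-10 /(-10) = 1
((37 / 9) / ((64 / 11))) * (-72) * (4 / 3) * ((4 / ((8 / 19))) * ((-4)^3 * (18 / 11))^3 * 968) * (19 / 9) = 1512629600256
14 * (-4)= -56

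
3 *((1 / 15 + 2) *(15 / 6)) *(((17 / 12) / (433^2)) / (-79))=-527 / 355479144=-0.00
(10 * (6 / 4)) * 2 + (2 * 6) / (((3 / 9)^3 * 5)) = 474 / 5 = 94.80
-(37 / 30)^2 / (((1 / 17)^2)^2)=-114340249 / 900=-127044.72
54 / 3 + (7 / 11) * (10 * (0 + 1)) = 268 / 11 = 24.36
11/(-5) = -11/5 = -2.20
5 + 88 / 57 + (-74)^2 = 312505 / 57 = 5482.54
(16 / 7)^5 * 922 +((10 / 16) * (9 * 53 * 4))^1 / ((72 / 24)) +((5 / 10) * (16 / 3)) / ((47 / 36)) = 91509205267 / 1579858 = 57922.42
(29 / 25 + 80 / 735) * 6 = 9326 / 1225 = 7.61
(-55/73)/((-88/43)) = 215/584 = 0.37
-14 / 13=-1.08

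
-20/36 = -5/9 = -0.56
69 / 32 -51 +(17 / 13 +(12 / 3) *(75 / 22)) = -155125 / 4576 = -33.90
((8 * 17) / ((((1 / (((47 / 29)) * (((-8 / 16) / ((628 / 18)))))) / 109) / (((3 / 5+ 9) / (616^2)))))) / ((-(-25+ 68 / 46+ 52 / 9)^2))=100757580993 / 3641840802406730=0.00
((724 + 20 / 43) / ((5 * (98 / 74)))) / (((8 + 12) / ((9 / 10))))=1296702 / 263375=4.92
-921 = -921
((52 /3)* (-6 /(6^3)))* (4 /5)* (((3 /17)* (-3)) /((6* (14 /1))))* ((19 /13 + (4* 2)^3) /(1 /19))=8455 /357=23.68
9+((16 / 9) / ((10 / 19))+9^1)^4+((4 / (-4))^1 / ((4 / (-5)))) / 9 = 385167668629 / 16402500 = 23482.25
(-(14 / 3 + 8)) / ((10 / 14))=-266 / 15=-17.73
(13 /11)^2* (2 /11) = 338 /1331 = 0.25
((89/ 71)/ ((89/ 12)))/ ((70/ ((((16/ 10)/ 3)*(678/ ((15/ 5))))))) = 3616/ 12425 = 0.29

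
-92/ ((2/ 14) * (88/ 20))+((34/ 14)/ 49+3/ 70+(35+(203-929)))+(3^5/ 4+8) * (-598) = -41949.77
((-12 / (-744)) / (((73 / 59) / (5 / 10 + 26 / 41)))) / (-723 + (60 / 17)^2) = -17051 / 819471428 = -0.00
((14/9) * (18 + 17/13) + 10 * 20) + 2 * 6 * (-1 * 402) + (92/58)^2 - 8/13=-451845434/98397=-4592.07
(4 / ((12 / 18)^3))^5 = 14348907 / 32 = 448403.34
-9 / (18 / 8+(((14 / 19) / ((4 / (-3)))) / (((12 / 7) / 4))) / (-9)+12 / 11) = -67716 / 26215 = -2.58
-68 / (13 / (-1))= 68 / 13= 5.23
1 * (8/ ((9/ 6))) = 16/ 3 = 5.33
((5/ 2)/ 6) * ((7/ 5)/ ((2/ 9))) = 21/ 8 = 2.62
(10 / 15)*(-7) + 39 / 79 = -989 / 237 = -4.17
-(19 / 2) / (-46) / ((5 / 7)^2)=931 / 2300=0.40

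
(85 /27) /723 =85 /19521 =0.00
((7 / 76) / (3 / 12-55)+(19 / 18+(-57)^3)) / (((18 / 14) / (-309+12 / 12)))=4984135292906 / 112347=44363759.54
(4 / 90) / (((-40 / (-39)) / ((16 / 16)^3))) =13 / 300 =0.04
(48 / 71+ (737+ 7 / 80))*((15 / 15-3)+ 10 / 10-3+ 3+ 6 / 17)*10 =-4773.76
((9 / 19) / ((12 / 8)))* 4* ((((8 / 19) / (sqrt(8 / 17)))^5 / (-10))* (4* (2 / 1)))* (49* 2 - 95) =-10653696* sqrt(34) / 235229405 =-0.26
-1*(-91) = 91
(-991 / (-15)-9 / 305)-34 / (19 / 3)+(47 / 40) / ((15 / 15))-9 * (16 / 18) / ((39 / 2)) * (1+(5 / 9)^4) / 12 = 2199540791693 / 35587651320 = 61.81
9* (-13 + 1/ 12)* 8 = -930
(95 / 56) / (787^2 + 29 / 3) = 285 / 104055616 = 0.00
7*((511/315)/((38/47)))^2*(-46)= -1895253521/1462050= -1296.30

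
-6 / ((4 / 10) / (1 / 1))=-15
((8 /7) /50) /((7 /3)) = 12 /1225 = 0.01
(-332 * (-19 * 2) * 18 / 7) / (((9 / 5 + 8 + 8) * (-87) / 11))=-230.44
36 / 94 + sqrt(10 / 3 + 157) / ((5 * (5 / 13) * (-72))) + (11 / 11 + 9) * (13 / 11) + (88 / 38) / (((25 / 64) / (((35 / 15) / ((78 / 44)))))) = 574771388 / 28732275-13 * sqrt(1443) / 5400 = 19.91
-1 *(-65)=65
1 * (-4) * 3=-12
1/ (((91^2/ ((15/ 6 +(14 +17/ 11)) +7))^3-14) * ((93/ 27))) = 501852453/ 62482251022129358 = 0.00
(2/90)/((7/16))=16/315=0.05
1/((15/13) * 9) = 13/135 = 0.10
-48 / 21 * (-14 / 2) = 16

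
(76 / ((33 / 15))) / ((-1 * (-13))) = 380 / 143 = 2.66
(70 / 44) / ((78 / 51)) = 595 / 572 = 1.04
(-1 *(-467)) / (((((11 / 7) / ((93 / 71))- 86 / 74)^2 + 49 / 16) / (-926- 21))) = -4105369651306896 / 28442070337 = -144341.45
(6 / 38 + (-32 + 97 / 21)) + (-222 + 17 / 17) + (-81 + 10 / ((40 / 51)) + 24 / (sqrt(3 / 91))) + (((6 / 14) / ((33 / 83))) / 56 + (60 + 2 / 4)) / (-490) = -38129041523 / 120434160 + 8 * sqrt(273) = -184.41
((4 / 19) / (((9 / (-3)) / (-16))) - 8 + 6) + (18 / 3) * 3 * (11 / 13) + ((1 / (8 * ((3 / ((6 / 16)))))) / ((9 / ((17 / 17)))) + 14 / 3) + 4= 3275383 / 142272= 23.02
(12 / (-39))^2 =16 / 169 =0.09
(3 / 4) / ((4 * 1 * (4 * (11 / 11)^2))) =3 / 64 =0.05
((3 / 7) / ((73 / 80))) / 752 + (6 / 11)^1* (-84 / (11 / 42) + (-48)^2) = 3143731047 / 2906057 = 1081.79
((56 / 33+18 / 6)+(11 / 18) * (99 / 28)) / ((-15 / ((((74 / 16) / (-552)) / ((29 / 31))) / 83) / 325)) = 1416545 / 88349184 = 0.02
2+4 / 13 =30 / 13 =2.31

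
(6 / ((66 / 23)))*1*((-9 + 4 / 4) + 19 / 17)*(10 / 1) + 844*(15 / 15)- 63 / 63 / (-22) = 261853 / 374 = 700.14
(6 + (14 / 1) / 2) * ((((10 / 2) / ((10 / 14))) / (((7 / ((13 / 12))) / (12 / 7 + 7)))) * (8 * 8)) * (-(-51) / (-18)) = -1402024 / 63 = -22254.35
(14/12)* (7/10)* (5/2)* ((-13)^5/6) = -18193357/144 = -126342.76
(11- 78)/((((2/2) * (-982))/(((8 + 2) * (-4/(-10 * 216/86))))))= 0.11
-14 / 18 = -7 / 9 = -0.78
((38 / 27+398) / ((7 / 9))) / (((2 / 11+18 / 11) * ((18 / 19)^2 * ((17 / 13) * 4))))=17396951 / 289170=60.16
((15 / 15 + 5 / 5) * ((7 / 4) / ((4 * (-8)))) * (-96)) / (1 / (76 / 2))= 399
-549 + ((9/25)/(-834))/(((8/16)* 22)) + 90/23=-958453719/1758350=-545.09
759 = 759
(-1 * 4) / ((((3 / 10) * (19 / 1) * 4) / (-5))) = 0.88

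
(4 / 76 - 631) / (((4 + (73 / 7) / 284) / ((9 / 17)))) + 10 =-72.75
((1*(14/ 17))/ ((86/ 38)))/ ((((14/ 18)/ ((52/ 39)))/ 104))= 47424/ 731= 64.88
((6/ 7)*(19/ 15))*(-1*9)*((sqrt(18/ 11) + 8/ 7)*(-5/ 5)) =2736/ 245 + 1026*sqrt(22)/ 385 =23.67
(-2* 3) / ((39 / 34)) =-68 / 13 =-5.23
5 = 5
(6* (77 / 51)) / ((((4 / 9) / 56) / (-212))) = -4113648 / 17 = -241979.29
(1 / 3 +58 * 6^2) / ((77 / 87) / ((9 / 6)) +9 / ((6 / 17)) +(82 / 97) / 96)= 80.02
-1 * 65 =-65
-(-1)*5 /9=5 /9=0.56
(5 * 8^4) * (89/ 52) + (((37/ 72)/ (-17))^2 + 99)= 684617009989/ 19476288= 35151.31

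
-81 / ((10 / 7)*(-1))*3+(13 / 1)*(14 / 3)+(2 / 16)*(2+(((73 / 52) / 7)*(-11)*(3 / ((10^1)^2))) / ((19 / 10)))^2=26546167454803 / 114794534400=231.25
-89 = -89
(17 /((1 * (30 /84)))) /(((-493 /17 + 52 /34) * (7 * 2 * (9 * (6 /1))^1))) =-289 /126090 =-0.00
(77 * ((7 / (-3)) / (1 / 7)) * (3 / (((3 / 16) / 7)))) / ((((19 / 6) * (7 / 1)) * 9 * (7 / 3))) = -17248 / 57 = -302.60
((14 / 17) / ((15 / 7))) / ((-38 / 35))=-343 / 969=-0.35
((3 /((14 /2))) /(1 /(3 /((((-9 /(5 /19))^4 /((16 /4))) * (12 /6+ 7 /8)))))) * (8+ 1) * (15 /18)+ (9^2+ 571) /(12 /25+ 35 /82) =718.99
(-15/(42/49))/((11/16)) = -280/11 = -25.45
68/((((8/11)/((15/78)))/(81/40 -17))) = -112013/416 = -269.26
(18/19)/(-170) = -0.01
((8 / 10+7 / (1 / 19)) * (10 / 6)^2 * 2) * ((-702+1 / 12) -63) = -10234585 / 18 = -568588.06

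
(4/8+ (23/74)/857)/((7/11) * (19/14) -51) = -349052/34975027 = -0.01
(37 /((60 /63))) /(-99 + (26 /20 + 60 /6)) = -777 /1754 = -0.44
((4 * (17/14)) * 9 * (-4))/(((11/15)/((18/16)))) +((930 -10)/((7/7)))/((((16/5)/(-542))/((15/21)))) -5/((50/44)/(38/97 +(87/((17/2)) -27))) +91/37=-374153221559/3355715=-111497.32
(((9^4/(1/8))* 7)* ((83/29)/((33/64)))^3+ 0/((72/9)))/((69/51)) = 34675075955294208/746620457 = 46442708.11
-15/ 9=-5/ 3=-1.67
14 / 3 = 4.67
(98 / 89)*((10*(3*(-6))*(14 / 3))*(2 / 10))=-16464 / 89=-184.99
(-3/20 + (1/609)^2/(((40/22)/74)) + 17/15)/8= 7294807/59340960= 0.12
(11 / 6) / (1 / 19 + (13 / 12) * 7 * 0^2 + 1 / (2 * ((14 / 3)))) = 2926 / 255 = 11.47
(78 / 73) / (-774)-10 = -10.00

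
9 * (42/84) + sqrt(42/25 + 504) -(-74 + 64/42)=7 * sqrt(258)/5 + 3233/42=99.46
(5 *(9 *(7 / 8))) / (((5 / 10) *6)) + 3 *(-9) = -111 / 8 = -13.88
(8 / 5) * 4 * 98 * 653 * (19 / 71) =38908352 / 355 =109600.99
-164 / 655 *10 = -2.50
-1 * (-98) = 98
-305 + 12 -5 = -298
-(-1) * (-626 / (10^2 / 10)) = -313 / 5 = -62.60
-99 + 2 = -97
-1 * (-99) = 99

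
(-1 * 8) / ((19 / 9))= -72 / 19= -3.79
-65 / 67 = -0.97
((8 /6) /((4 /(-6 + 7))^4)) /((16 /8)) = 0.00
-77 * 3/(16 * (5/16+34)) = -77/183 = -0.42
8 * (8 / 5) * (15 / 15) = 12.80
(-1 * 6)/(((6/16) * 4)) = -4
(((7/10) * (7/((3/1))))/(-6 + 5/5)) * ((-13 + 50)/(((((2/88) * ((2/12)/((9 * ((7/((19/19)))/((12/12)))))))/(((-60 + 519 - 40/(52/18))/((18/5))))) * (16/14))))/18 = -628344101/520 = -1208354.04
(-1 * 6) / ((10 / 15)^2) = -27 / 2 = -13.50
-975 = -975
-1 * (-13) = 13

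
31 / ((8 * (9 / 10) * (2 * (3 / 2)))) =155 / 108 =1.44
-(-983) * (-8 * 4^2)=-125824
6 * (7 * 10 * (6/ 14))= 180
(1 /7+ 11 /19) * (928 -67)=11808 /19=621.47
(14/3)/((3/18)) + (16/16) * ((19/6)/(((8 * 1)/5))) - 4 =1247/48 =25.98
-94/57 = -1.65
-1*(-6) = 6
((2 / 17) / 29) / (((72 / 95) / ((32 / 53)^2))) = 24320 / 12463533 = 0.00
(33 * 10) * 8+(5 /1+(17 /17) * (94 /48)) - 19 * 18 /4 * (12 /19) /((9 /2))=63239 /24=2634.96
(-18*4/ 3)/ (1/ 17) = -408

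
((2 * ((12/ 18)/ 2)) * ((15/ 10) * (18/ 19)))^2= 324/ 361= 0.90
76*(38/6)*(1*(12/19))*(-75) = -22800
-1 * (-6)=6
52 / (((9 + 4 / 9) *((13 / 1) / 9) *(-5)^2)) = 324 / 2125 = 0.15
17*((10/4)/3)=85/6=14.17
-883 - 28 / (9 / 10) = -8227 / 9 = -914.11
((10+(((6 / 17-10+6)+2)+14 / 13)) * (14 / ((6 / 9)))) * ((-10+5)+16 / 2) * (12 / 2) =787752 / 221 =3564.49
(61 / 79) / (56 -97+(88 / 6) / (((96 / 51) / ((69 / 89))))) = -43432 / 1966389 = -0.02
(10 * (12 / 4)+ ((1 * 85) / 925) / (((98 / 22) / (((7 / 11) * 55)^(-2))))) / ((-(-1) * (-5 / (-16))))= 5330222992 / 55523125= 96.00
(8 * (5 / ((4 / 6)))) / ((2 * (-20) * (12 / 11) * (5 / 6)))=-33 / 20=-1.65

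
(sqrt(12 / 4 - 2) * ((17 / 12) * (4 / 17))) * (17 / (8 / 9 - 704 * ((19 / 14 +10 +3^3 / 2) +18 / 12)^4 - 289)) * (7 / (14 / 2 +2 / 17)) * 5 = -72858345 / 888354668823589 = -0.00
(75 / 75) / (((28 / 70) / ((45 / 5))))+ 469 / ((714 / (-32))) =151 / 102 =1.48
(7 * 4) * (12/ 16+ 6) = 189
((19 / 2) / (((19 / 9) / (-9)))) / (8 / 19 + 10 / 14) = -35.67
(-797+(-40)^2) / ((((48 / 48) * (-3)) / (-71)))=57013 / 3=19004.33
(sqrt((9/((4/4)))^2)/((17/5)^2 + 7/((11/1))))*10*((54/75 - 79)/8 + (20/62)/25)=-232485/3224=-72.11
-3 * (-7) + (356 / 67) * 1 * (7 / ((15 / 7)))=38549 / 1005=38.36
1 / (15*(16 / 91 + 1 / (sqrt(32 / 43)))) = -46592 / 5218365 + 33124*sqrt(86) / 5218365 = 0.05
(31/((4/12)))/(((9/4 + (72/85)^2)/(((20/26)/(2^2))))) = 2239750/371631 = 6.03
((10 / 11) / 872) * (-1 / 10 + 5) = 49 / 9592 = 0.01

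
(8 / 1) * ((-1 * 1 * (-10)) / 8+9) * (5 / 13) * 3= 1230 / 13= 94.62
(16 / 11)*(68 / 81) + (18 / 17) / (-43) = 1.20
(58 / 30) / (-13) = -29 / 195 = -0.15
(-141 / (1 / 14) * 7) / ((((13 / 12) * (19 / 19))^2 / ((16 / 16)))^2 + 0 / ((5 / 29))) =-286530048 / 28561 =-10032.21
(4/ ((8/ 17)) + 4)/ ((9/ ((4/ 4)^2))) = 25/ 18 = 1.39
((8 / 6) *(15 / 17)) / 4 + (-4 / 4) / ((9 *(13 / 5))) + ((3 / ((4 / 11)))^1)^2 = 2174021 / 31824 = 68.31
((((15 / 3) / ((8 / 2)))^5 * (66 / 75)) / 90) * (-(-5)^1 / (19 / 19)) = 1375 / 9216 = 0.15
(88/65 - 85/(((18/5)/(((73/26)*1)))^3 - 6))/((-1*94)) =-285319703209/1156375654980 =-0.25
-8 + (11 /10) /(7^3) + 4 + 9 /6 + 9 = 11153 /1715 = 6.50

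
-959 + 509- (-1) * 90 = -360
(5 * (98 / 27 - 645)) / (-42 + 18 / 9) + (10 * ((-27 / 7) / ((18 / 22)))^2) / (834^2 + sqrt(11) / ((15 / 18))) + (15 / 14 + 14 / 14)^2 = 300341347309836883 / 3555916396033176 - 9075 * sqrt(11) / 16462575907561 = 84.46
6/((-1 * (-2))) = 3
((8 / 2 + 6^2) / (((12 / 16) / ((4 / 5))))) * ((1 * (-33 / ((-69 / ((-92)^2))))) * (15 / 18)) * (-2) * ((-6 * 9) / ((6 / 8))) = 20725760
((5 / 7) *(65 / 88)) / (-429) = -25 / 20328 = -0.00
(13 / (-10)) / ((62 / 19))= -247 / 620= -0.40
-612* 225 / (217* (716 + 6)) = -68850 / 78337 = -0.88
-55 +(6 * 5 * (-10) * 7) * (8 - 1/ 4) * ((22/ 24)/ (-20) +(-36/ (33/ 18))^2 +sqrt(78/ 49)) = -12147884745/ 1936 - 2325 * sqrt(78) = -6295267.70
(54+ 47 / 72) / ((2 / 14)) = 27545 / 72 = 382.57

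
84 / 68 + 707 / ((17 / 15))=10626 / 17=625.06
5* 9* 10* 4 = 1800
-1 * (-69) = 69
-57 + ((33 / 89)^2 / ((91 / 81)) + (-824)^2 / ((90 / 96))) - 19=7829793511171 / 10812165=724165.19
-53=-53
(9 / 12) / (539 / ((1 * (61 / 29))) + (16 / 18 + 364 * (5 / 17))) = 27999 / 13596076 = 0.00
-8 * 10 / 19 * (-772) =61760 / 19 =3250.53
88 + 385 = 473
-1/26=-0.04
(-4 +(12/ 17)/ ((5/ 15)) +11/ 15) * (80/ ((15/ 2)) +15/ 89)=-847649/ 68085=-12.45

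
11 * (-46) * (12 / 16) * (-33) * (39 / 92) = 42471 / 8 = 5308.88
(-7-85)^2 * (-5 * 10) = -423200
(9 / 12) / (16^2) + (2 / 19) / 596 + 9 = 26099501 / 2898944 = 9.00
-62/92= -0.67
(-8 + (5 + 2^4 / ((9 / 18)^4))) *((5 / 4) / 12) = 1265 / 48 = 26.35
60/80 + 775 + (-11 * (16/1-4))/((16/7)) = 718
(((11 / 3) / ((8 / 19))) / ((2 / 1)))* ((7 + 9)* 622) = 129998 / 3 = 43332.67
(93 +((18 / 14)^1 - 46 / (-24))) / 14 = 8081 / 1176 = 6.87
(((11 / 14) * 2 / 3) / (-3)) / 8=-11 / 504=-0.02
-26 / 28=-0.93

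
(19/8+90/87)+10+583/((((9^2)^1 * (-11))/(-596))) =7580407/18792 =403.38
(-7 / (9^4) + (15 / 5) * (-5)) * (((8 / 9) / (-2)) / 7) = 393688 / 413343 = 0.95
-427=-427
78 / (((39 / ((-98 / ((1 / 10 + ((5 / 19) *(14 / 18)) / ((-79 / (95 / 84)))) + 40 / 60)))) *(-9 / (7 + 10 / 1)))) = 15793680 / 32581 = 484.75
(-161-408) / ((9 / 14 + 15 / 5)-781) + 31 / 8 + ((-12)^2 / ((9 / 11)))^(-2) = 4.61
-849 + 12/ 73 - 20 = -63425/ 73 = -868.84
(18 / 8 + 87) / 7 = 51 / 4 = 12.75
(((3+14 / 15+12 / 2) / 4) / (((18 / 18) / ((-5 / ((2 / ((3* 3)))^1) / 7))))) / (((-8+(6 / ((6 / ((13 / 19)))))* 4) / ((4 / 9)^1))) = 2831 / 4200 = 0.67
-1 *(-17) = 17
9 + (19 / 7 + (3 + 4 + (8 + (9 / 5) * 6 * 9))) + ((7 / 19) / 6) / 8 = 3955589 / 31920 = 123.92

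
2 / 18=1 / 9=0.11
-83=-83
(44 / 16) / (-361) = -11 / 1444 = -0.01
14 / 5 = 2.80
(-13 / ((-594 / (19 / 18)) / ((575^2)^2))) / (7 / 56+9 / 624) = 18112346545.76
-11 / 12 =-0.92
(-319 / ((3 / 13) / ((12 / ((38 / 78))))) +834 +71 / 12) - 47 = -7582399 / 228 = -33256.14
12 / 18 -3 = -7 / 3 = -2.33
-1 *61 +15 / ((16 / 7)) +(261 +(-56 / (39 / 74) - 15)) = 53231 / 624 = 85.31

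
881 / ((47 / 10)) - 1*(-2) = 8904 / 47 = 189.45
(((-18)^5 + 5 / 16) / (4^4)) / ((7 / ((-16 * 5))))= 151165415 / 1792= 84355.70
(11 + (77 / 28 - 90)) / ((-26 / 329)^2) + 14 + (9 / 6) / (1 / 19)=-32898585 / 2704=-12166.64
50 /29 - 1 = 0.72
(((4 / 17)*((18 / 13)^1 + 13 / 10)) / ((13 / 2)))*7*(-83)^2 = 67319308 / 14365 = 4686.34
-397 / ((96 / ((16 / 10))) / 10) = -397 / 6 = -66.17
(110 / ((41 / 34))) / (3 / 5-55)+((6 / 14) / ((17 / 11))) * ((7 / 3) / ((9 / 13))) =-18623 / 25092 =-0.74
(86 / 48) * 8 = 43 / 3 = 14.33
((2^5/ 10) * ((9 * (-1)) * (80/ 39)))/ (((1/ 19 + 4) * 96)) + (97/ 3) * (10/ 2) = 485029/ 3003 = 161.51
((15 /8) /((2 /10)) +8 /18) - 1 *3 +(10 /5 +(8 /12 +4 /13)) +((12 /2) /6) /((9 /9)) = 10103 /936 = 10.79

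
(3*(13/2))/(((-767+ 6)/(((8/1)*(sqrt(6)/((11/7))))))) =-1092*sqrt(6)/8371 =-0.32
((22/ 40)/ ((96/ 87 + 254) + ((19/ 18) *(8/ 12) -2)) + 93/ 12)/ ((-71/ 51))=-785703909/ 141099010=-5.57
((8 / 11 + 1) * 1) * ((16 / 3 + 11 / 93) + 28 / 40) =36233 / 3410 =10.63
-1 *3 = -3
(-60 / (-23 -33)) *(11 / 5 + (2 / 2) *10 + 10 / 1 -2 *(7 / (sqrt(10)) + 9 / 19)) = 6057 / 266 -3 *sqrt(10) / 2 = 18.03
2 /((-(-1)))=2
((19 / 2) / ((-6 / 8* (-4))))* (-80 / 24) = -95 / 9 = -10.56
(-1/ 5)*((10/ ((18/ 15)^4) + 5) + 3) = -8309/ 3240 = -2.56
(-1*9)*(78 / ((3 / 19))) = -4446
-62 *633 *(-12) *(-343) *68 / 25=-10984484448 / 25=-439379377.92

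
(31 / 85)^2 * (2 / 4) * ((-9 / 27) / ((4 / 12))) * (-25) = 961 / 578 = 1.66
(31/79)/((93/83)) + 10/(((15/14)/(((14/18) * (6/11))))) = 33707/7821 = 4.31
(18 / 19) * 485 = 8730 / 19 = 459.47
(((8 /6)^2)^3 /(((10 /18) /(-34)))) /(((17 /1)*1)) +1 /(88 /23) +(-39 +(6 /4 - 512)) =-20295761 /35640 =-569.47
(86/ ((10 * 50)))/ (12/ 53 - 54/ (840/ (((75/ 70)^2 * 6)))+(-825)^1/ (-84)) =3126788/ 174610375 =0.02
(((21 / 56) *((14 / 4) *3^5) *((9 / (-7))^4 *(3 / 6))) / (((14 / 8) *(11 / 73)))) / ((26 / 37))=12918799269 / 5493488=2351.66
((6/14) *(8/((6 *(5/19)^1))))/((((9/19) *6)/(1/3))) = 722/2835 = 0.25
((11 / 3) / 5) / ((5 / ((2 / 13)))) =22 / 975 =0.02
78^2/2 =3042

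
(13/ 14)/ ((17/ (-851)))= -11063/ 238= -46.48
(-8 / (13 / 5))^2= 1600 / 169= 9.47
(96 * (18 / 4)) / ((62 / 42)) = 9072 / 31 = 292.65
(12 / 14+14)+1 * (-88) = -512 / 7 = -73.14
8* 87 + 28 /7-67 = 633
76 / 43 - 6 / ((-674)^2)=17262359 / 9766934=1.77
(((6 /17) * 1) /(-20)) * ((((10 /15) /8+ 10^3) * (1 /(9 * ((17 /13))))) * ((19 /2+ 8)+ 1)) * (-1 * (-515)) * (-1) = 594565543 /41616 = 14286.95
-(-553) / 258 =553 / 258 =2.14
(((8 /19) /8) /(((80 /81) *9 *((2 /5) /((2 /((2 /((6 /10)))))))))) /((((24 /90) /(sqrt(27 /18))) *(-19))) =-0.00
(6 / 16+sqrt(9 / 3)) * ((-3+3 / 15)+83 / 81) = -719 * sqrt(3) / 405 -719 / 1080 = -3.74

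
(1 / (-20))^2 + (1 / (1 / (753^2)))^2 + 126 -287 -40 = 128599682352001 / 400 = 321499205880.00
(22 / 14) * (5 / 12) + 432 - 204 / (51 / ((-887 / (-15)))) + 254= 63017 / 140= 450.12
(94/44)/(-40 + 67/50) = -1175/21263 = -0.06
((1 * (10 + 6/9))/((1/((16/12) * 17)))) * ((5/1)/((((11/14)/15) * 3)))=761600/99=7692.93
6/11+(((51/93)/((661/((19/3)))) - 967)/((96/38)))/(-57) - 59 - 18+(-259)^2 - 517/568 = 231638011346795/3456749736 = 67010.35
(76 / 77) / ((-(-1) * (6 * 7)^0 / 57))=4332 / 77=56.26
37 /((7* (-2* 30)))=-37 /420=-0.09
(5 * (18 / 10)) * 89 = 801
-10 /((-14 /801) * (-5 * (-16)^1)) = 7.15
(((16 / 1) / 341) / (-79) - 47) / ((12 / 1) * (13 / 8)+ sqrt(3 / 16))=-131679496 / 54605353+ 5064596 * sqrt(3) / 163816059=-2.36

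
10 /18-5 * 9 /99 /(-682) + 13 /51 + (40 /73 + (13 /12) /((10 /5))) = 637049405 /335159352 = 1.90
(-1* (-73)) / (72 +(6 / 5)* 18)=365 / 468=0.78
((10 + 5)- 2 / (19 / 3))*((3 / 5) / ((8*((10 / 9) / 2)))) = 7533 / 3800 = 1.98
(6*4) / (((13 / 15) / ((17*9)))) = 55080 / 13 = 4236.92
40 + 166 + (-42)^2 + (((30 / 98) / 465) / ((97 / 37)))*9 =1970.00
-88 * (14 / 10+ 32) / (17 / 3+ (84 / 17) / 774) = -976616 / 1885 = -518.10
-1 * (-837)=837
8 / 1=8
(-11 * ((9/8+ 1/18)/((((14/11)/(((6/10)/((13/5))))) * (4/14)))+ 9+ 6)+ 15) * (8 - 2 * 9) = 987425/624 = 1582.41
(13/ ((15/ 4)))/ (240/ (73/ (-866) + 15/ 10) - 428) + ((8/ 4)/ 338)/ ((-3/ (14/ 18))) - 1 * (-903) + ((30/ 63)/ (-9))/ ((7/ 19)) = 3075392086603/ 3406347945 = 902.84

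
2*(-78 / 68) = -39 / 17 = -2.29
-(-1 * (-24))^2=-576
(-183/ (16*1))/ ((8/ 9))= -1647/ 128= -12.87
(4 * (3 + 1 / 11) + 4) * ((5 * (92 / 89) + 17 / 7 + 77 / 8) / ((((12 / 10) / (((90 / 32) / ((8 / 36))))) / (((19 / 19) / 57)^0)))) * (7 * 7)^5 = 105211462651666875 / 125312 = 839596069424.05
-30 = -30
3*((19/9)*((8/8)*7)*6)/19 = 14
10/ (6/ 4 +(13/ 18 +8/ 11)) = 495/ 146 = 3.39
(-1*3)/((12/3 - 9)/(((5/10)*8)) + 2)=-4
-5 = -5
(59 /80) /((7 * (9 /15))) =59 /336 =0.18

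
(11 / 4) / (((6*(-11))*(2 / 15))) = -5 / 16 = -0.31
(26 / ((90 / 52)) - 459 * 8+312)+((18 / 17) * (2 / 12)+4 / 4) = -2558008 / 765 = -3343.80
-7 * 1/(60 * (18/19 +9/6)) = -0.05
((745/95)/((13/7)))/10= 1043/2470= 0.42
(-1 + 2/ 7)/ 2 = -5/ 14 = -0.36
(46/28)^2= 529/196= 2.70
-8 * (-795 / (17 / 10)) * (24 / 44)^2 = 2289600 / 2057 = 1113.08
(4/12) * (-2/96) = -1/144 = -0.01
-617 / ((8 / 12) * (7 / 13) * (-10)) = 24063 / 140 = 171.88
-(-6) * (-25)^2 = 3750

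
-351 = -351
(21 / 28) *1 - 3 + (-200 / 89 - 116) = -120.50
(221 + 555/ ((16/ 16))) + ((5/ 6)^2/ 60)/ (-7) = 2346619/ 3024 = 776.00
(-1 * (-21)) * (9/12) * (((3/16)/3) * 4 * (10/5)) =63/8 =7.88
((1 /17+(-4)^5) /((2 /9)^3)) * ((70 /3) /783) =-5483205 /1972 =-2780.53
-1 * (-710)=710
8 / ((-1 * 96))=-1 / 12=-0.08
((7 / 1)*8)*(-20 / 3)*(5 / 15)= -1120 / 9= -124.44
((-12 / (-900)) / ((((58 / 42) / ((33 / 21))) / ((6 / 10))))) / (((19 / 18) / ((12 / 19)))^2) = 1539648 / 472413625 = 0.00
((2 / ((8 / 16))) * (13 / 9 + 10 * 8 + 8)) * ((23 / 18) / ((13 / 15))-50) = -6093850 / 351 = -17361.40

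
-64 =-64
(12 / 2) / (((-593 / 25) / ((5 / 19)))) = -750 / 11267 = -0.07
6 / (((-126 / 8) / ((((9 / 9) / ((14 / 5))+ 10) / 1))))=-580 / 147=-3.95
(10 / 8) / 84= 5 / 336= 0.01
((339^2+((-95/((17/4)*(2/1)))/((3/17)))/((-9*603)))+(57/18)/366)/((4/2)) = 456531108175/7945128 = 57460.51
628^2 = 394384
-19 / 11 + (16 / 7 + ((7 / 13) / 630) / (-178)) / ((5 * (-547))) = -75792269983 / 43858514700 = -1.73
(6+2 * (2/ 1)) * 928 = 9280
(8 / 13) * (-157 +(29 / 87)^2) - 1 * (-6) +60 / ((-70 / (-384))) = 238.60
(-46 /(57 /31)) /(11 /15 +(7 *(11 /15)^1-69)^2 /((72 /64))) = -962550 /139528343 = -0.01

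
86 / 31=2.77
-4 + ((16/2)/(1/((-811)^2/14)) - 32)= 2630632/7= 375804.57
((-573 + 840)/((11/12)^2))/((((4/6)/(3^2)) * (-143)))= -519048/17303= -30.00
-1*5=-5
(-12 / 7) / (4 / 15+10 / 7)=-90 / 89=-1.01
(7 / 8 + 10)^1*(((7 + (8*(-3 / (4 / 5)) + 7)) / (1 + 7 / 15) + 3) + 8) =87 / 88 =0.99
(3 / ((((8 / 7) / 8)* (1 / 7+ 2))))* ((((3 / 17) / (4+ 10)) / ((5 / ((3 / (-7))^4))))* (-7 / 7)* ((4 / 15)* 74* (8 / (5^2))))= -95904 / 18221875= -0.01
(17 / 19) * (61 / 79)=1037 / 1501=0.69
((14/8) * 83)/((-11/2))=-581/22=-26.41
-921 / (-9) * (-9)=-921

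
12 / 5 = 2.40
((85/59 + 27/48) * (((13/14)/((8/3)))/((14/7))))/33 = 24583/2326016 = 0.01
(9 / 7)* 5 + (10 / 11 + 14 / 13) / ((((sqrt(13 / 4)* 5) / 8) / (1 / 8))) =568* sqrt(13) / 9295 + 45 / 7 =6.65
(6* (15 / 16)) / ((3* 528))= 5 / 1408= 0.00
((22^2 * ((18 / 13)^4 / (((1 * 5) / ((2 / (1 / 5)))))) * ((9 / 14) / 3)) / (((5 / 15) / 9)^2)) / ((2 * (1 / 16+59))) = 32923832832 / 6997445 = 4705.12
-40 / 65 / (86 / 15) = -60 / 559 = -0.11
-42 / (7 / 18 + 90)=-756 / 1627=-0.46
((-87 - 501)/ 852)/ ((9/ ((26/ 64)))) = -637/ 20448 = -0.03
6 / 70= 3 / 35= 0.09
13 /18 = 0.72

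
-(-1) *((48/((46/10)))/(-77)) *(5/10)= -120/1771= -0.07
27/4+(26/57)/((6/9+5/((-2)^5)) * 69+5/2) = 1860901/275196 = 6.76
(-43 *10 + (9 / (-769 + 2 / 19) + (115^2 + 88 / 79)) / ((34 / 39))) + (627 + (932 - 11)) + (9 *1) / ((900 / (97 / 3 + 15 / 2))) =191759073031193 / 11771932200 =16289.52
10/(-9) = -10/9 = -1.11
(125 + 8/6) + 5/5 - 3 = 373/3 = 124.33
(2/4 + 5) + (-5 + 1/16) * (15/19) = 487/304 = 1.60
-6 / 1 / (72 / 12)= -1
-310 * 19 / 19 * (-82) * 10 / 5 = 50840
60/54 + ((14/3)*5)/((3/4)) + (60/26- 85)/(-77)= 299965/9009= 33.30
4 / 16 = 1 / 4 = 0.25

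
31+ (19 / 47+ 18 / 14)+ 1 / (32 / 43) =34.03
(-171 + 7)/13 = -164/13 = -12.62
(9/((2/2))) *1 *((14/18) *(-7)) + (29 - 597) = -617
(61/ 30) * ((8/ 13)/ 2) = 122/ 195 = 0.63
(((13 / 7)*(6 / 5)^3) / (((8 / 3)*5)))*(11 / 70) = 11583 / 306250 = 0.04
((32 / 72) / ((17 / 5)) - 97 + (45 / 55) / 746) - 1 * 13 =-137941483 / 1255518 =-109.87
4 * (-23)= -92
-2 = -2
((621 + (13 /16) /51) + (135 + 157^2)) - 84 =20661949 /816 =25321.02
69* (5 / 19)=345 / 19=18.16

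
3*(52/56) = 39/14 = 2.79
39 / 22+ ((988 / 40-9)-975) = -52664 / 55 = -957.53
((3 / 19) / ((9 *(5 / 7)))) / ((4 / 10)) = 7 / 114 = 0.06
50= 50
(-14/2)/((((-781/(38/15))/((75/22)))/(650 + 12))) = 440230/8591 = 51.24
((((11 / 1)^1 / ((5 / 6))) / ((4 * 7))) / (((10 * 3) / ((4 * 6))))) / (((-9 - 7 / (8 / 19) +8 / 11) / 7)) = -5808 / 54775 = -0.11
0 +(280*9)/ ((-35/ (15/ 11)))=-98.18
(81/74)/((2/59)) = 4779/148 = 32.29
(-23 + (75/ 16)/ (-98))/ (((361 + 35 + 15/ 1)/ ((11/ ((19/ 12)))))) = -0.39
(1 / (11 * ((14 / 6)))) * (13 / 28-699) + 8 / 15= -862907 / 32340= -26.68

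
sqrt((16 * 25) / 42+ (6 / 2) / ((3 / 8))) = 4 * sqrt(483) / 21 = 4.19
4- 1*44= -40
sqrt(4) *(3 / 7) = 6 / 7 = 0.86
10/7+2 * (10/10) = 24/7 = 3.43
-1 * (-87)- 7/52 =4517/52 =86.87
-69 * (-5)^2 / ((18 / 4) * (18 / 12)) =-2300 / 9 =-255.56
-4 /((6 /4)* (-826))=4 /1239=0.00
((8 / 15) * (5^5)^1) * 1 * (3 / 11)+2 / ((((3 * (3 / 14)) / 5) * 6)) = 135770 / 297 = 457.14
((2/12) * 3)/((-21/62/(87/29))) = -31/7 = -4.43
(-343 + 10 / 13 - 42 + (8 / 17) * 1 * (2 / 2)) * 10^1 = -848110 / 221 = -3837.60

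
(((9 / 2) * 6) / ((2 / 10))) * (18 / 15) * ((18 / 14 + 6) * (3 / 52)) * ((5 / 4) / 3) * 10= 103275 / 364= 283.72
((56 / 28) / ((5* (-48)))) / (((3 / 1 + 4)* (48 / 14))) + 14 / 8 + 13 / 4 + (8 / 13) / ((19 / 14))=3879113 / 711360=5.45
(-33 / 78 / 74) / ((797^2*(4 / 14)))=-77 / 2444284232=-0.00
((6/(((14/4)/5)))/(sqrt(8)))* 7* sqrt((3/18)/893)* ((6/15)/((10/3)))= 0.03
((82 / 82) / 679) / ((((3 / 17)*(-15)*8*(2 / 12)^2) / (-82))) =697 / 3395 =0.21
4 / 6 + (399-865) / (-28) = 727 / 42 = 17.31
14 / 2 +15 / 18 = 47 / 6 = 7.83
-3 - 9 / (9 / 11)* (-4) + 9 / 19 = 788 / 19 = 41.47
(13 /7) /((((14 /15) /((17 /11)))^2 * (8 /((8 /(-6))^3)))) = -187850 /124509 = -1.51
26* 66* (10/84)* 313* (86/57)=38492740/399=96473.03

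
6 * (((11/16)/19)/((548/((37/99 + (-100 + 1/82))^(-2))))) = 543690873/13617694806896536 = 0.00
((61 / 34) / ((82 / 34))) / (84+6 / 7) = 427 / 48708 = 0.01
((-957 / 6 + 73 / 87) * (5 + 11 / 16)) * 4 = -2512237 / 696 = -3609.54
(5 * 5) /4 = 25 /4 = 6.25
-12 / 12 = -1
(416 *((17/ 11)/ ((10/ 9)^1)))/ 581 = 1.00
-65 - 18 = -83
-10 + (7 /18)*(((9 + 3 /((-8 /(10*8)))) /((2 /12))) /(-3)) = 19 /3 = 6.33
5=5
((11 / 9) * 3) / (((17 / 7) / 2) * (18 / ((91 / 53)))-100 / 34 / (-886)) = 4797247 / 16659492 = 0.29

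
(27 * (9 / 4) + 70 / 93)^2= 523448641 / 138384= 3782.58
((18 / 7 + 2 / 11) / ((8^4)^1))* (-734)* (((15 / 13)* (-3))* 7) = 875295 / 73216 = 11.95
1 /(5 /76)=76 /5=15.20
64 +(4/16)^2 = 1025/16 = 64.06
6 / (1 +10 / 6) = 9 / 4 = 2.25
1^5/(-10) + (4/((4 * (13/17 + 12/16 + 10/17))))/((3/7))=4331/4290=1.01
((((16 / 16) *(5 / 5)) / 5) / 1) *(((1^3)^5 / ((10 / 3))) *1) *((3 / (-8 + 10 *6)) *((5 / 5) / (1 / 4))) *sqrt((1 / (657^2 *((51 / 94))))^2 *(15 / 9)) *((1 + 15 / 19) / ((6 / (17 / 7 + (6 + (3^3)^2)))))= 242614 *sqrt(15) / 55974084075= 0.00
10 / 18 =5 / 9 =0.56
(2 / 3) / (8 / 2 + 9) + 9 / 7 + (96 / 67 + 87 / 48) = 1341047 / 292656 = 4.58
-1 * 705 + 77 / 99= -6338 / 9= -704.22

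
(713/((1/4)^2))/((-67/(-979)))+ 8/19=212200744/1273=166693.44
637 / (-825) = -637 / 825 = -0.77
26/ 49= 0.53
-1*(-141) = 141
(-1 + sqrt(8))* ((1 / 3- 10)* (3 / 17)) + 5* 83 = 7084 / 17- 58* sqrt(2) / 17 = 411.88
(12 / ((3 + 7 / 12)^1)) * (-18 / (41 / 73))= -107.33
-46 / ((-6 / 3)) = 23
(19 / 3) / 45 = 19 / 135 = 0.14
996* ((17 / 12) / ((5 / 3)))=4233 / 5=846.60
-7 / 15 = -0.47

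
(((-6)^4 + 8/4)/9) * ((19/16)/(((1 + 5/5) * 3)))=12331/432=28.54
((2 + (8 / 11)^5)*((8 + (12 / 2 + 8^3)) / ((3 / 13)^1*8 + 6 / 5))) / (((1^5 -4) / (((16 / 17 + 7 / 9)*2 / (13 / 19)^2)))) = -9845674548700 / 10570904487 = -931.39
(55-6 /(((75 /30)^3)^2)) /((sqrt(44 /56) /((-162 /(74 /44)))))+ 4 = 4-278313084 * sqrt(154) /578125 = -5970.10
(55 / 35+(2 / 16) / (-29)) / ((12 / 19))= 48355 / 19488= 2.48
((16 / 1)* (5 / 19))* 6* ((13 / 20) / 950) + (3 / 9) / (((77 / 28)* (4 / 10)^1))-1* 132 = -39217502 / 297825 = -131.68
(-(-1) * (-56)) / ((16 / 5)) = -35 / 2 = -17.50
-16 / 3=-5.33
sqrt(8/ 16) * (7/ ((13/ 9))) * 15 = 945 * sqrt(2)/ 26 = 51.40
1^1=1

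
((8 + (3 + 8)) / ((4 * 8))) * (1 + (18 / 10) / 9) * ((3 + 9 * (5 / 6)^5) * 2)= 108623 / 11520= 9.43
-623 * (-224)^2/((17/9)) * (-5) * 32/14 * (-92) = -295805583360/17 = -17400328432.94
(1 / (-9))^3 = -1 / 729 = -0.00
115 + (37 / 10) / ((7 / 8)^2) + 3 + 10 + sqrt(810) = 9 * sqrt(10) + 32544 / 245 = 161.29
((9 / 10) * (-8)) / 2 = -18 / 5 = -3.60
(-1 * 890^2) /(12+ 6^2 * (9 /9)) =-198025 /12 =-16502.08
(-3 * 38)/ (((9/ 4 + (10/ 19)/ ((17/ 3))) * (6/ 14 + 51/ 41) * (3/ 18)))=-1761319/ 10090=-174.56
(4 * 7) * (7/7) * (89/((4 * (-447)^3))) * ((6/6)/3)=-623/267943869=-0.00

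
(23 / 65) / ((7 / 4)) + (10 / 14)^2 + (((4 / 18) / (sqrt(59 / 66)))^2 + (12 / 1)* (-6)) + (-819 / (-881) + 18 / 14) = -308501516873 / 4469934105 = -69.02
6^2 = 36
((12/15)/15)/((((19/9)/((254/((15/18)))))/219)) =4005072/2375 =1686.35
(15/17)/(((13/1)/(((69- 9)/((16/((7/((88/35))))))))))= 55125/77792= 0.71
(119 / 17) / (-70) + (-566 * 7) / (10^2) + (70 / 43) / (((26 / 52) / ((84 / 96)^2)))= -640309 / 17200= -37.23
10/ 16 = 5/ 8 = 0.62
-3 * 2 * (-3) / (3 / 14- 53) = -252 / 739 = -0.34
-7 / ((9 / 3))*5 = -35 / 3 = -11.67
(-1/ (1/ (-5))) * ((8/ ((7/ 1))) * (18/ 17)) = 720/ 119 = 6.05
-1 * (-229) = 229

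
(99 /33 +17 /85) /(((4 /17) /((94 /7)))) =6392 /35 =182.63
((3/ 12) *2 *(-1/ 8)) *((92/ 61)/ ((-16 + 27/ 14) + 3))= 161/ 18910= 0.01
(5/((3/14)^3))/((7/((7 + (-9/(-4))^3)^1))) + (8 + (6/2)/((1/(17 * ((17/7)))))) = 2217923/1512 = 1466.88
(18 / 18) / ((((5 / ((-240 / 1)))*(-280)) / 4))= 24 / 35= 0.69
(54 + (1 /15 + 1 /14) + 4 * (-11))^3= 9649992689 /9261000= 1042.00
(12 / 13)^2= 144 / 169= 0.85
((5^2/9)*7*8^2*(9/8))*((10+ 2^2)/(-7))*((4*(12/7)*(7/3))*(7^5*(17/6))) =-6400105600/3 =-2133368533.33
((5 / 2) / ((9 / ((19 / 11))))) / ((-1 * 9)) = -95 / 1782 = -0.05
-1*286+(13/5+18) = -265.40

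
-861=-861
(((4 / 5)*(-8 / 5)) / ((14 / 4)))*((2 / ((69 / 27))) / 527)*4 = -0.00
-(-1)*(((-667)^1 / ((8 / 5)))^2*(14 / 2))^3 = 471920832795365743234375 / 262144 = 1800235110455954525.89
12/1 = 12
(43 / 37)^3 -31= -1490736 / 50653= -29.43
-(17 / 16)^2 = -1.13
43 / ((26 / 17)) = 28.12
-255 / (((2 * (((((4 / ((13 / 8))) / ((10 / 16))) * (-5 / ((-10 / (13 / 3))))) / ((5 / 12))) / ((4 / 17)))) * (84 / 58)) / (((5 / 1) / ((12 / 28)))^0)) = -3625 / 3584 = -1.01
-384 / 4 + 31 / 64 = -6113 / 64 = -95.52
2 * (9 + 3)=24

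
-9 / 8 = -1.12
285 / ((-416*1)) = -285 / 416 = -0.69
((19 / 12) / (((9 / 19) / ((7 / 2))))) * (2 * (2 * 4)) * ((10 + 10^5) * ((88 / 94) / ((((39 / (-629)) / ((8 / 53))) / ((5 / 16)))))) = -34972122862600 / 2623023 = -13332754.94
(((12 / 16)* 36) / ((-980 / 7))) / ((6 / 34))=-153 / 140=-1.09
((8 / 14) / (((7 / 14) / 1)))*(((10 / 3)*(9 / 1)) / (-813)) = -80 / 1897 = -0.04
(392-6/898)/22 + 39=561247/9878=56.82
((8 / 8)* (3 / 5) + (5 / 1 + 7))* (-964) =-60732 / 5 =-12146.40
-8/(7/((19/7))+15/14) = -2128/971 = -2.19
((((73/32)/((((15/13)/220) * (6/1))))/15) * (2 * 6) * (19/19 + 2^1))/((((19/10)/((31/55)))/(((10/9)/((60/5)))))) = 29419/6156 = 4.78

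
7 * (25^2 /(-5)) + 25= -850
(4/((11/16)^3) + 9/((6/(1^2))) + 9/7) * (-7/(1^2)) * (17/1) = -4781845/2662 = -1796.34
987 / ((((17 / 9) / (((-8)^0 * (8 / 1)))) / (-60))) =-4263840 / 17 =-250814.12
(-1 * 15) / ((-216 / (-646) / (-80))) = 3588.89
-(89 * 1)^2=-7921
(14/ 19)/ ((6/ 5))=35/ 57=0.61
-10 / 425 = -2 / 85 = -0.02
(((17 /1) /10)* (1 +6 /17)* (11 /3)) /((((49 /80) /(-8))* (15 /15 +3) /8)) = -32384 /147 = -220.30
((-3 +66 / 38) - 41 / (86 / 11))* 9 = -95697 / 1634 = -58.57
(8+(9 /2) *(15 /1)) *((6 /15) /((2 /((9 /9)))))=151 /10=15.10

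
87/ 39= 29/ 13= 2.23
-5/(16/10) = -25/8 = -3.12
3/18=1/6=0.17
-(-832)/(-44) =-208/11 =-18.91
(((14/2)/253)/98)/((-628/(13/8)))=-13/17795008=-0.00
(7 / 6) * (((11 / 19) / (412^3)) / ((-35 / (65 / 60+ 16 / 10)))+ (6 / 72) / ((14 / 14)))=77510767943 / 797253619200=0.10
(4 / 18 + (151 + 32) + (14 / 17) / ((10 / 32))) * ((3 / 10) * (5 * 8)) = 568724 / 255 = 2230.29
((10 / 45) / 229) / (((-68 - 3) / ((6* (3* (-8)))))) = 32 / 16259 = 0.00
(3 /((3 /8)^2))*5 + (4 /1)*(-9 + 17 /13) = 2960 /39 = 75.90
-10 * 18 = -180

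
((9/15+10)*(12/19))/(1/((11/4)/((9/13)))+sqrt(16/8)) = -1637064/1881095+6502782*sqrt(2)/1881095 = 4.02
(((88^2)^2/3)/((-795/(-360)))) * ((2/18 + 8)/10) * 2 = 35022209024/2385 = 14684364.37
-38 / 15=-2.53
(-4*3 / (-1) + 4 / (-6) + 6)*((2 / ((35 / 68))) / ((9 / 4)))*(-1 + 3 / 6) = -14144 / 945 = -14.97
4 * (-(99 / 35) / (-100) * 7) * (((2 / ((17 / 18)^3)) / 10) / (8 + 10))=32076 / 3070625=0.01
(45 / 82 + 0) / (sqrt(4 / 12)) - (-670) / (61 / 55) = 45 *sqrt(3) / 82 + 36850 / 61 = 605.05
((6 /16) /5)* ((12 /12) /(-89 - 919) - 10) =-10081 /13440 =-0.75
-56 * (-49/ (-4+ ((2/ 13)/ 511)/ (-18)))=-164055528/ 239149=-686.00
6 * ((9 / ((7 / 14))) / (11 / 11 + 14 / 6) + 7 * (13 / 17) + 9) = 10074 / 85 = 118.52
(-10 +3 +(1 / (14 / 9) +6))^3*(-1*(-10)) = -625 / 1372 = -0.46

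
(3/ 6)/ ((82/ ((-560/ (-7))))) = 20/ 41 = 0.49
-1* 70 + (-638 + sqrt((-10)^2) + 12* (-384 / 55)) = -42998 / 55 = -781.78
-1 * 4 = -4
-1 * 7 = -7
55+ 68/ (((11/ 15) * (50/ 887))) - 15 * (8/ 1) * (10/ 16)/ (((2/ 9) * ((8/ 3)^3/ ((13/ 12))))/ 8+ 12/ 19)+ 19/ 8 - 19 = 1616.26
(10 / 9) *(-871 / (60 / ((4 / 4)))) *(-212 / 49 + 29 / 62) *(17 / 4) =173582461 / 656208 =264.52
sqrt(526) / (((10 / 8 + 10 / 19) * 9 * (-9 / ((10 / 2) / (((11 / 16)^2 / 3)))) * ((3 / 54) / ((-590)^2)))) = -13545267200 * sqrt(526) / 9801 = -31696408.80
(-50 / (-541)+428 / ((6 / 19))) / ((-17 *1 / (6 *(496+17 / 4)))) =-239312.38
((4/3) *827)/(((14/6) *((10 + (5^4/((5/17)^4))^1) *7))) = 3308/4093019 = 0.00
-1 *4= -4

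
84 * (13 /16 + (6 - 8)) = -399 /4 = -99.75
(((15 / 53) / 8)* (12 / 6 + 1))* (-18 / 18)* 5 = -225 / 424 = -0.53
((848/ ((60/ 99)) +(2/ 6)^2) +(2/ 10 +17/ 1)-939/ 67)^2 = 17880432132676/ 9090225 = 1966995.55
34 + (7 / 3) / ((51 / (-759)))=-37 / 51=-0.73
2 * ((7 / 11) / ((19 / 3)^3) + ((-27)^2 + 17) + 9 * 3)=116644532 / 75449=1546.01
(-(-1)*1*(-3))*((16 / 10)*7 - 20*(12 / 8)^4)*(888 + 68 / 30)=12025277 / 50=240505.54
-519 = -519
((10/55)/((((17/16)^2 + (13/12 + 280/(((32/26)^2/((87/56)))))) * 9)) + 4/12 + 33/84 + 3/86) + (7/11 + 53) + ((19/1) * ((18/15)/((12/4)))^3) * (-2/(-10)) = 75388796966479/1379718532500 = 54.64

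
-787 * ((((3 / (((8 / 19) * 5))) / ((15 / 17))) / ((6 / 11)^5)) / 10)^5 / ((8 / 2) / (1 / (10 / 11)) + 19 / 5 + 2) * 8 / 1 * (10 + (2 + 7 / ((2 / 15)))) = -18018484.82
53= 53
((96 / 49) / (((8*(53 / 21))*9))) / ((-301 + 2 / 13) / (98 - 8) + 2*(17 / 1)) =4680 / 13307399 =0.00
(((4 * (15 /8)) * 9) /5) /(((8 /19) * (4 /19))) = 9747 /64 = 152.30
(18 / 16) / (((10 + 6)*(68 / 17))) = 9 / 512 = 0.02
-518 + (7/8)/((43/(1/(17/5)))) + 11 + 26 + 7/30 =-42172327/87720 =-480.76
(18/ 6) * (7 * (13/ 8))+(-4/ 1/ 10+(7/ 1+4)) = 1789/ 40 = 44.72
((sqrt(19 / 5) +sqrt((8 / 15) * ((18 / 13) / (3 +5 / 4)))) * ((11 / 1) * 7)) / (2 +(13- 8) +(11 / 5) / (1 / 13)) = 308 * sqrt(3315) / 19669 +77 * sqrt(95) / 178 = 5.12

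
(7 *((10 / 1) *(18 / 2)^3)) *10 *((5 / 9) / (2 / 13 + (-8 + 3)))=-58500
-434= -434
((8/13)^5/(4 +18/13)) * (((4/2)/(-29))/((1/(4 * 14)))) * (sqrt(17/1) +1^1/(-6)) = 131072/12424035-262144 * sqrt(17)/4141345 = -0.25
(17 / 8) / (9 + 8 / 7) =119 / 568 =0.21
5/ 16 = 0.31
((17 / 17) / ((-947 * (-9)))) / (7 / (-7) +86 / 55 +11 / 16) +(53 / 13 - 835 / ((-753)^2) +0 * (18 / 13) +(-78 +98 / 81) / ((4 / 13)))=-245.49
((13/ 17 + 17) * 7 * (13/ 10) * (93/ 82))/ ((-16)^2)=1277913/ 1784320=0.72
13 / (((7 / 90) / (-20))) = -23400 / 7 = -3342.86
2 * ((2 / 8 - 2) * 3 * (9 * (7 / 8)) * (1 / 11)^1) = -1323 / 176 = -7.52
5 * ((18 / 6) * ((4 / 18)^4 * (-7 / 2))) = -280 / 2187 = -0.13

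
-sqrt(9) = -3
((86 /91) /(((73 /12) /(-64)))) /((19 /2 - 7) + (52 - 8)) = -44032 /205933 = -0.21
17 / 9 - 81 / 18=-47 / 18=-2.61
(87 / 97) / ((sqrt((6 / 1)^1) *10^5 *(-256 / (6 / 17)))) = -87 *sqrt(6) / 42214400000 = -0.00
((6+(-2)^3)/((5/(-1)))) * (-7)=-14/5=-2.80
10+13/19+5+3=355/19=18.68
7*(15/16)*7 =735/16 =45.94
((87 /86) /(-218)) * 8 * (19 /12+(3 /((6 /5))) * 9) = -8381 /9374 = -0.89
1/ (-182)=-1/ 182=-0.01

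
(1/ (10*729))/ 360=1/ 2624400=0.00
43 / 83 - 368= -367.48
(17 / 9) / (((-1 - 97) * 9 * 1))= -17 / 7938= -0.00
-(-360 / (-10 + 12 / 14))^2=-1550.39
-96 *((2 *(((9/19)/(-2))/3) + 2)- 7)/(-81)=-6.11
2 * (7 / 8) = 7 / 4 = 1.75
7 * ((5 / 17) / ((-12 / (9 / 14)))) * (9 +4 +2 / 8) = -795 / 544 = -1.46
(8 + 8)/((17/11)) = 176/17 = 10.35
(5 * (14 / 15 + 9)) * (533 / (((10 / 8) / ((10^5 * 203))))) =1289732080000 / 3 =429910693333.33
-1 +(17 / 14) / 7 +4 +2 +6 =11.17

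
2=2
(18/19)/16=9/152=0.06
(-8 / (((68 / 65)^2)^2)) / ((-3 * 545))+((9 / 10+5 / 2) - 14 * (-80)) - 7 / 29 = 142332505088477 / 126724742880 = 1123.16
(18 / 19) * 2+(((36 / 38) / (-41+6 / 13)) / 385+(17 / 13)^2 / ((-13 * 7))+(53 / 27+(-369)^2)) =31137500187170389 / 228675041595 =136164.84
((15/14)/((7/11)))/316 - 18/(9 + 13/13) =-277887/154840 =-1.79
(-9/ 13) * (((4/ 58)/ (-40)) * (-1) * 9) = -81/ 7540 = -0.01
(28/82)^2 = 196/1681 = 0.12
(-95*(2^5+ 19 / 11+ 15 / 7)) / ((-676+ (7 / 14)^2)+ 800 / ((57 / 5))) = 59824920 / 10631467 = 5.63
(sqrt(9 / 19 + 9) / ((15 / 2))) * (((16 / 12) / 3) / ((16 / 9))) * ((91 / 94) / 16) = 91 * sqrt(95) / 142880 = 0.01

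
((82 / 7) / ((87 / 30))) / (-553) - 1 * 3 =-337597 / 112259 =-3.01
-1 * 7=-7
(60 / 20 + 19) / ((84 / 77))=121 / 6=20.17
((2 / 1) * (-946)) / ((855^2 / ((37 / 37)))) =-0.00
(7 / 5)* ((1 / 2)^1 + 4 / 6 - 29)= -1169 / 30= -38.97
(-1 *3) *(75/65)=-45/13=-3.46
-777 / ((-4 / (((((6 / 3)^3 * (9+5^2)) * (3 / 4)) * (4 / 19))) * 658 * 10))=5661 / 4465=1.27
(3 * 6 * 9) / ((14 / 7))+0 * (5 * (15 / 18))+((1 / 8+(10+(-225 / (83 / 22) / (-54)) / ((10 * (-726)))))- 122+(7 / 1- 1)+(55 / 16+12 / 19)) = -51972905 / 2497968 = -20.81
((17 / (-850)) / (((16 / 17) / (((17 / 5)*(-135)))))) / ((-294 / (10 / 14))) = -2601 / 109760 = -0.02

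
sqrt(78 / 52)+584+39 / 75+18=sqrt(6) / 2+15063 / 25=603.74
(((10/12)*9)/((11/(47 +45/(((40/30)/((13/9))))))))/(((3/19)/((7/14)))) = 36385/176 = 206.73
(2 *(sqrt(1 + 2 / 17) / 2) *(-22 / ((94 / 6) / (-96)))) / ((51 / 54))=114048 *sqrt(323) / 13583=150.90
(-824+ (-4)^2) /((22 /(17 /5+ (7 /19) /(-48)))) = -1562369 /12540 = -124.59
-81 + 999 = 918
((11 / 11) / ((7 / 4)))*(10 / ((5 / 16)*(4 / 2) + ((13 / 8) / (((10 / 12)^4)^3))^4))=1136868377216160297393798828125000000 / 8767336311108200527960097482579830269411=0.00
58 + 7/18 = 1051/18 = 58.39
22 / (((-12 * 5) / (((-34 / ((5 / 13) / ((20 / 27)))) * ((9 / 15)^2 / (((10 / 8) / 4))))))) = 155584 / 5625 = 27.66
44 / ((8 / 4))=22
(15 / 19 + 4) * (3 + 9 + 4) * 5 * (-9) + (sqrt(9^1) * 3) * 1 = -65349 / 19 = -3439.42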